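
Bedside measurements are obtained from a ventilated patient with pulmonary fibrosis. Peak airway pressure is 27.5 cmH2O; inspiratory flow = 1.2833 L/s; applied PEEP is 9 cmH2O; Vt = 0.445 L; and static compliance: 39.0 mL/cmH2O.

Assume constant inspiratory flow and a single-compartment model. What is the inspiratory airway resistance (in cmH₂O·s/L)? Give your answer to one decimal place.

Equation of motion (constant flow): PIP = Vt/C + R·V̇ + PEEP.
R·V̇ = PIP − Vt/C − PEEP = 27.5 − 445/39.0 − 9 = 27.5 − 11.41 − 9 = 7.09 cmH2O.
R = 7.09 / 1.2833 = 5.525 cmH2O·s/L.

5.5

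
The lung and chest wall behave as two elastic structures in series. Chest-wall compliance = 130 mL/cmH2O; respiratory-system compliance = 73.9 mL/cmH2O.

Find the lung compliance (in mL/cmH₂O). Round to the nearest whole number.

1/CL = 1/Crs − 1/Ccw.
1/CL = 1/73.9 − 1/130 = 0.005839.
CL = 171.26 mL/cmH2O.

171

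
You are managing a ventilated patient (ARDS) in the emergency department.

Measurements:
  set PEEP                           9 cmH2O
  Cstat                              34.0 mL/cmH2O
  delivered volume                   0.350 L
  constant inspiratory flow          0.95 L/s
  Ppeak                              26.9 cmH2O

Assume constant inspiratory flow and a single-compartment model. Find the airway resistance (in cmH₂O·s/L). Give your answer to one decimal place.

8.0

Equation of motion (constant flow): PIP = Vt/C + R·V̇ + PEEP.
R·V̇ = PIP − Vt/C − PEEP = 26.9 − 350/34.0 − 9 = 26.9 − 10.294 − 9 = 7.606 cmH2O.
R = 7.606 / 0.95 = 8.006 cmH2O·s/L.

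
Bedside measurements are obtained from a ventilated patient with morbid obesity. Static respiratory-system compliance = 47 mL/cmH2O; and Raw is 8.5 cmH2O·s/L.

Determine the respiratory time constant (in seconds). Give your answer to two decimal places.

0.40

τ = R × C = 8.5 × 47 mL/cmH2O = 8.5 × 0.047 L/cmH2O = 0.3995 s.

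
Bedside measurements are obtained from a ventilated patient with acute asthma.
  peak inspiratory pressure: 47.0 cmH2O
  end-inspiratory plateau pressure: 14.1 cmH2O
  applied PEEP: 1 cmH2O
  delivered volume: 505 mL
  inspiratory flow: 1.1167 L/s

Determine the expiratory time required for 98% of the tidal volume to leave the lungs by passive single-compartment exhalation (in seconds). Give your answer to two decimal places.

R = (PIP − Pplat)/V̇ = (47.0 − 14.1) / 1.1167 = 32.9/1.1167 = 29.462 cmH2O·s/L.
C = Vt/(Pplat − PEEP) = 505.0 / (14.1 − 1) = 505.0/13.1 = 38.55 mL/cmH2O.
τ = R × C = 29.462 × 0.03855 L/cmH2O = 1.136 s.
t = −τ·ln(1 − 0.98) = −1.136·ln(0.02) = 4.444 s.

4.44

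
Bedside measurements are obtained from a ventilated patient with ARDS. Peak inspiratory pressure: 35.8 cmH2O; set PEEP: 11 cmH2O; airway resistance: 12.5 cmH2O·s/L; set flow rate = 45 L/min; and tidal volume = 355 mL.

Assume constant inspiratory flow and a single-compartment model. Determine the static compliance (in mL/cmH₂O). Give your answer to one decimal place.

23.0

Flow: 45 L/min ÷ 60 = 0.75 L/s.
Equation of motion (constant flow): PIP = Vt/C + R·V̇ + PEEP.
Vt/C = PIP − R·V̇ − PEEP = 35.8 − 12.5×0.75 − 11 = 35.8 − 9.375 − 11 = 15.425 cmH2O.
C = Vt / 15.425 = 355 / 15.425 = 23.015 mL/cmH2O.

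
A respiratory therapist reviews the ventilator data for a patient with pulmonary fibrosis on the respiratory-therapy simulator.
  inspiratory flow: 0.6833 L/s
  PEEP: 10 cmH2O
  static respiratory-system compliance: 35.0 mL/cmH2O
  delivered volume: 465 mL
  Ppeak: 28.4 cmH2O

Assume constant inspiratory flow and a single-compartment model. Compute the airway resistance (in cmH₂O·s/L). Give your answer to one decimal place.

Equation of motion (constant flow): PIP = Vt/C + R·V̇ + PEEP.
R·V̇ = PIP − Vt/C − PEEP = 28.4 − 465/35.0 − 10 = 28.4 − 13.286 − 10 = 5.114 cmH2O.
R = 5.114 / 0.6833 = 7.484 cmH2O·s/L.

7.5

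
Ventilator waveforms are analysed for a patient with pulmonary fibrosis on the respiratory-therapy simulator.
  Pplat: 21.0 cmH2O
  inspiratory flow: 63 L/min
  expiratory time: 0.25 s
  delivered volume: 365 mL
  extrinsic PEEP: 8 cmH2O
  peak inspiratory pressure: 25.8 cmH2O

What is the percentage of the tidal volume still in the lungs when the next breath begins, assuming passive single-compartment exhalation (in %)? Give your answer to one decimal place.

14.3

Flow: 63 L/min ÷ 60 = 1.05 L/s.
R = (PIP − Pplat)/V̇ = (25.8 − 21.0) / 1.05 = 4.8/1.05 = 4.571 cmH2O·s/L.
C = Vt/(Pplat − PEEP) = 365.0 / (21.0 − 8) = 365.0/13.0 = 28.077 mL/cmH2O.
τ = R × C = 4.571 × 0.02808 L/cmH2O = 0.1284 s.
Fraction remaining at end-expiration = e^(−Te/τ) = e^(−0.25/0.1284) = 0.1427 → 14.27%.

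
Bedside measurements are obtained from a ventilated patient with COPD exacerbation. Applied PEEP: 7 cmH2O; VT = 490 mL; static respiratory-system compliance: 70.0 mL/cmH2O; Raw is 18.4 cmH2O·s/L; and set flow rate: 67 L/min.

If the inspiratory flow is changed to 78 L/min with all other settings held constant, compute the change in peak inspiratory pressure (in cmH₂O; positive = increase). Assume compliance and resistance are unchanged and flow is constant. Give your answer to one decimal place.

Flow: 67 L/min ÷ 60 = 1.1167 L/s.
New flow: 78 L/min ÷ 60 = 1.3 L/s.
PIP = Vt/C + R·V̇ + PEEP (constant-flow equation of motion).
Only the resistive term changes: ΔPIP = R × ΔV̇ = 18.4 × (1.3 − 1.1167) = 18.4 × 0.1833 = 3.373 cmH2O.

3.4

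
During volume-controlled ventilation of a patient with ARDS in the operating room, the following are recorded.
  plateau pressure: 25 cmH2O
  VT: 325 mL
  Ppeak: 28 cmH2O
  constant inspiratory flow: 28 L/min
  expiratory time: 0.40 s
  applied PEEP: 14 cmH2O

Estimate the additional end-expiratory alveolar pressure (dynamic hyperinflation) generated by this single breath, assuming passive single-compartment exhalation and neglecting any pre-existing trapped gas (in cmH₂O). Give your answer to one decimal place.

Flow: 28 L/min ÷ 60 = 0.4667 L/s.
R = (PIP − Pplat)/V̇ = (28 − 25) / 0.4667 = 3.0/0.4667 = 6.428 cmH2O·s/L.
C = Vt/(Pplat − PEEP) = 325.0 / (25 − 14) = 325.0/11.0 = 29.545 mL/cmH2O.
τ = R × C = 6.428 × 0.02955 L/cmH2O = 0.1899 s.
Fraction remaining = e^(−Te/τ) = e^(−0.40/0.1899) = 0.1217; trapped volume = 325.0 × 0.1217 = 39.553 mL.
Additional alveolar pressure from trapping ≈ V_trapped / C = 39.553 / 29.545 = 1.339 cmH2O.

1.3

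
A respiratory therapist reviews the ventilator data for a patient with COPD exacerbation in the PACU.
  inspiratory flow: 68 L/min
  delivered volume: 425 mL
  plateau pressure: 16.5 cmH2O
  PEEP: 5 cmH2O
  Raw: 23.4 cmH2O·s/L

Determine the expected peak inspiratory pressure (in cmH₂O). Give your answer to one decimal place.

Flow: 68 L/min ÷ 60 = 1.1333 L/s.
PIP = Pplat + Raw × flow = 16.5 + 23.4 × 1.1333 = 16.5 + 26.519 = 43.019 cmH2O.

43.0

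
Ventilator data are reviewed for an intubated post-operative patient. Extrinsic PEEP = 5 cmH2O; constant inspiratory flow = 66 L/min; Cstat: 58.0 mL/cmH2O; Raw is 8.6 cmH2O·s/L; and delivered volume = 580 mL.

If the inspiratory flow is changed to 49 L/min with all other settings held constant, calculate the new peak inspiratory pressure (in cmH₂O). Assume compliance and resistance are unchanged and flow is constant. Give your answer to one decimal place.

Flow: 66 L/min ÷ 60 = 1.1 L/s.
New flow: 49 L/min ÷ 60 = 0.8167 L/s.
PIP = Vt/C + R·V̇ + PEEP (constant-flow equation of motion).
Only the resistive term changes: ΔPIP = R × ΔV̇ = 8.6 × (0.8167 − 1.1) = 8.6 × -0.2833 = -2.436 cmH2O.
Original PIP = 580/58.0 + 8.6×1.1 + 5 = 24.46 cmH2O; new PIP = 24.46 + (-2.436) = 22.024 cmH2O.

22.0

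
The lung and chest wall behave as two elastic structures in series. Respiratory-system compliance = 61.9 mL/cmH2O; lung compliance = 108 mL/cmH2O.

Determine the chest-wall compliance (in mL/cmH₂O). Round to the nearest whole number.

145

1/Ccw = 1/Crs − 1/CL.
1/Ccw = 1/61.9 − 1/108 = 0.006896.
Ccw = 145.01 mL/cmH2O.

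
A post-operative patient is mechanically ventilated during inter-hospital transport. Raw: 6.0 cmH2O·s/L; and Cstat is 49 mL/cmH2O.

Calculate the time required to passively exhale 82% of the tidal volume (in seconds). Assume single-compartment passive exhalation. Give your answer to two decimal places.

0.50

τ = R × C = 6.0 × 49 mL/cmH2O = 6.0 × 0.049 L/cmH2O = 0.294 s.
Exhaled fraction f = 1 − e^(−t/τ) → t = −τ·ln(1 − f) = −0.294·ln(0.18) = 0.5042 s.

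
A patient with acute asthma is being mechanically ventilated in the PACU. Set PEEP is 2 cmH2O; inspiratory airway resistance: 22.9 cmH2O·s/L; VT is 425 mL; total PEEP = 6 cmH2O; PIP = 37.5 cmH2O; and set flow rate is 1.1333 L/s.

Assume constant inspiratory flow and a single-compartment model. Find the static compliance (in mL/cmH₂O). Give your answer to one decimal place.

76.6

Total PEEP = 6 cmH2O (set 2 + intrinsic 4); this is the baseline alveolar pressure.
Equation of motion (constant flow): PIP = Vt/C + R·V̇ + PEEP.
Vt/C = PIP − R·V̇ − PEEP = 37.5 − 22.9×1.1333 − 6 = 37.5 − 25.953 − 6 = 5.547 cmH2O.
C = Vt / 5.547 = 425 / 5.547 = 76.618 mL/cmH2O.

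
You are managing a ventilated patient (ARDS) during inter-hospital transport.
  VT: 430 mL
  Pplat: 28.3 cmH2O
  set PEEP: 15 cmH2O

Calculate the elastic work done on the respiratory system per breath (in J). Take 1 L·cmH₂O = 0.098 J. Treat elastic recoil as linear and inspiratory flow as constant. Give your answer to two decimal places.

0.28

Elastic work ≈ ½ × (Pplat − PEEP) × Vt = 0.5 × (28.3 − 15) × 0.430 L = 0.5 × 13.3 × 0.430 = 2.86 L·cmH2O.
× 0.098 J/(L·cmH2O) → 0.2803 J.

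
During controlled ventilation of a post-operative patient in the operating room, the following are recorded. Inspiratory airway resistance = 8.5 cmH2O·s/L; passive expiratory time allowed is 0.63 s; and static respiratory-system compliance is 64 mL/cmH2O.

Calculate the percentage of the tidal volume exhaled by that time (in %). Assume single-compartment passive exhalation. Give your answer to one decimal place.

τ = R × C = 8.5 × 64 mL/cmH2O = 8.5 × 0.064 L/cmH2O = 0.544 s.
Passive exhalation: V(t)/V₀ = e^(−t/τ) = e^(−0.63/0.544) = 0.3141.
Fraction exhaled = 1 − 0.3141 = 0.6859 → 68.59%.

68.6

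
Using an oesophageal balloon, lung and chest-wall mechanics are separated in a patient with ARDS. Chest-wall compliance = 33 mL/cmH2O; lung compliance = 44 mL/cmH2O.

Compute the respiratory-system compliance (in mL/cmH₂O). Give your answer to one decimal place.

18.9

Lung and chest wall are elastances in series: 1/Crs = 1/CL + 1/Ccw.
1/Crs = 1/44 + 1/33 = 0.05303.
Crs = 18.857 mL/cmH2O.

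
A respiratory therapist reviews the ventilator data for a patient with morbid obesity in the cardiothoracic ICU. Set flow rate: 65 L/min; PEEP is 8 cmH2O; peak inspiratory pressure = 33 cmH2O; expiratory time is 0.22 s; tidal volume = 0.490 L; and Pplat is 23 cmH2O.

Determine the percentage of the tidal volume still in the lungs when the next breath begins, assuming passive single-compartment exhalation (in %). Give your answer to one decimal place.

Flow: 65 L/min ÷ 60 = 1.0833 L/s.
R = (PIP − Pplat)/V̇ = (33 − 23) / 1.0833 = 10.0/1.0833 = 9.231 cmH2O·s/L.
C = Vt/(Pplat − PEEP) = 490.0 / (23 − 8) = 490.0/15.0 = 32.667 mL/cmH2O.
τ = R × C = 9.231 × 0.03267 L/cmH2O = 0.3016 s.
Fraction remaining at end-expiration = e^(−Te/τ) = e^(−0.22/0.3016) = 0.4822 → 48.22%.

48.2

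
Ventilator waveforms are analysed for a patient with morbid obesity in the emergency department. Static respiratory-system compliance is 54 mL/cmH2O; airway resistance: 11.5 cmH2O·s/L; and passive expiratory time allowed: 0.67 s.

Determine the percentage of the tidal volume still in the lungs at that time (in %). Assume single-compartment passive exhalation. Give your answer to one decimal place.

34.0

τ = R × C = 11.5 × 54 mL/cmH2O = 11.5 × 0.054 L/cmH2O = 0.621 s.
Passive exhalation: V(t)/V₀ = e^(−t/τ) = e^(−0.67/0.621) = 0.34.
Fraction remaining = 0.34 → 34.0%.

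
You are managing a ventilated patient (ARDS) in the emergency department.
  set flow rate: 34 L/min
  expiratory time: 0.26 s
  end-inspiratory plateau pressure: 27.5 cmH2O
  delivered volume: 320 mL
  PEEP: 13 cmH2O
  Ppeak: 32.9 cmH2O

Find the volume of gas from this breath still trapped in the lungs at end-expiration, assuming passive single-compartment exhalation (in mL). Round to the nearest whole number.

93

Flow: 34 L/min ÷ 60 = 0.5667 L/s.
R = (PIP − Pplat)/V̇ = (32.9 − 27.5) / 0.5667 = 5.4/0.5667 = 9.529 cmH2O·s/L.
C = Vt/(Pplat − PEEP) = 320.0 / (27.5 − 13) = 320.0/14.5 = 22.069 mL/cmH2O.
τ = R × C = 9.529 × 0.02207 L/cmH2O = 0.2103 s.
Fraction remaining = e^(−Te/τ) = e^(−0.26/0.2103) = 0.2904.
Trapped volume = 320.0 × 0.2904 = 92.928 mL.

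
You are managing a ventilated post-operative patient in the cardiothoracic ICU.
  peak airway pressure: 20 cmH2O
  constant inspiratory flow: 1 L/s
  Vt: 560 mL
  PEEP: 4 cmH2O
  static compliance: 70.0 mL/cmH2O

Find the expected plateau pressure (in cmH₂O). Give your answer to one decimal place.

Pplat = PEEP + Vt / Cstat = 4 + 560 / 70.0 = 4 + 8.0 = 12.0 cmH2O.

12.0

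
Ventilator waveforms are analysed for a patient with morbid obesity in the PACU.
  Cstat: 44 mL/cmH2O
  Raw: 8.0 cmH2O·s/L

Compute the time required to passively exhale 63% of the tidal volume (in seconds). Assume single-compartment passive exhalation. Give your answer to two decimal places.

0.35

τ = R × C = 8.0 × 44 mL/cmH2O = 8.0 × 0.044 L/cmH2O = 0.352 s.
Exhaled fraction f = 1 − e^(−t/τ) → t = −τ·ln(1 − f) = −0.352·ln(0.37) = 0.35 s.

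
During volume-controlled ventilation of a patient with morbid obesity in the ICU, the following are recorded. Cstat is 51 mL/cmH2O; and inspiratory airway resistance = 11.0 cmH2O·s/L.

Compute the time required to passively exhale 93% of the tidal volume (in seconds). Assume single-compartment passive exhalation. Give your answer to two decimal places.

τ = R × C = 11.0 × 51 mL/cmH2O = 11.0 × 0.051 L/cmH2O = 0.561 s.
Exhaled fraction f = 1 − e^(−t/τ) → t = −τ·ln(1 − f) = −0.561·ln(0.07) = 1.492 s.

1.49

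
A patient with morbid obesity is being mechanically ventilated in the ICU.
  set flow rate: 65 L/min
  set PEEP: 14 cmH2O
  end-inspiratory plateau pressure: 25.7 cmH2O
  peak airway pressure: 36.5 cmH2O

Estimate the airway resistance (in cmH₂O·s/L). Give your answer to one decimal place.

10.0

Flow: 65 L/min ÷ 60 = 1.0833 L/s.
Raw = (PIP − Pplat) / flow = (36.5 − 25.7) / 1.0833 = 10.8 / 1.0833 = 9.97 cmH2O·s/L.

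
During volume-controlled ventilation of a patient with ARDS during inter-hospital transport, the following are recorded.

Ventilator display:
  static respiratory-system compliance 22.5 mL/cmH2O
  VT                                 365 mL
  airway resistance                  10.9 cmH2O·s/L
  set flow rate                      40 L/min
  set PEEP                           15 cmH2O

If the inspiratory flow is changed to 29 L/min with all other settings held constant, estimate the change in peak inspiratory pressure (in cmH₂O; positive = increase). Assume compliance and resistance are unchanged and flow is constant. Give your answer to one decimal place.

Flow: 40 L/min ÷ 60 = 0.6667 L/s.
New flow: 29 L/min ÷ 60 = 0.4833 L/s.
PIP = Vt/C + R·V̇ + PEEP (constant-flow equation of motion).
Only the resistive term changes: ΔPIP = R × ΔV̇ = 10.9 × (0.4833 − 0.6667) = 10.9 × -0.1834 = -1.999 cmH2O.

-2.0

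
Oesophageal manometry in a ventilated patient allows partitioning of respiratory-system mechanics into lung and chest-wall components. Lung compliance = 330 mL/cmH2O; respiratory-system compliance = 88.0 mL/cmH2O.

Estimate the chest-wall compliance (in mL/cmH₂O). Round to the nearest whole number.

120

1/Ccw = 1/Crs − 1/CL.
1/Ccw = 1/88.0 − 1/330 = 0.008333.
Ccw = 120.0 mL/cmH2O.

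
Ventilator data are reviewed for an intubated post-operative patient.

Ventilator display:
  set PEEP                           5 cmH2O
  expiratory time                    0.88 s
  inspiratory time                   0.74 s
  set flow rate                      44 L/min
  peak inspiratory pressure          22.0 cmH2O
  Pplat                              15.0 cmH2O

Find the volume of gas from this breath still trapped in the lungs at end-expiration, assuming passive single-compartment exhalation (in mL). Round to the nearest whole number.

Flow: 44 L/min ÷ 60 = 0.7333 L/s.
Vt = flow × Ti = 0.7333 L/s × 0.74 s × 1000 mL/L = 542.64 mL.
R = (PIP − Pplat)/V̇ = (22.0 − 15.0) / 0.7333 = 7.0/0.7333 = 9.546 cmH2O·s/L.
C = Vt/(Pplat − PEEP) = 542.64 / (15.0 − 5) = 542.64/10.0 = 54.264 mL/cmH2O.
τ = R × C = 9.546 × 0.05426 L/cmH2O = 0.518 s.
Fraction remaining = e^(−Te/τ) = e^(−0.88/0.518) = 0.1829.
Trapped volume = 542.64 × 0.1829 = 99.249 mL.

99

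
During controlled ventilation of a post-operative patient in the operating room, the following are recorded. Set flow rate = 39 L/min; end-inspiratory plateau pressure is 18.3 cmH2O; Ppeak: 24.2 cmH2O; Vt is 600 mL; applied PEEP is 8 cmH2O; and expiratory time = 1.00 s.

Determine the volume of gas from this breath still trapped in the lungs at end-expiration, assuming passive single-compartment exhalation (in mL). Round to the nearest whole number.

91

Flow: 39 L/min ÷ 60 = 0.65 L/s.
R = (PIP − Pplat)/V̇ = (24.2 − 18.3) / 0.65 = 5.9/0.65 = 9.077 cmH2O·s/L.
C = Vt/(Pplat − PEEP) = 600.0 / (18.3 − 8) = 600.0/10.3 = 58.252 mL/cmH2O.
τ = R × C = 9.077 × 0.05825 L/cmH2O = 0.5287 s.
Fraction remaining = e^(−Te/τ) = e^(−1.00/0.5287) = 0.1509.
Trapped volume = 600.0 × 0.1509 = 90.54 mL.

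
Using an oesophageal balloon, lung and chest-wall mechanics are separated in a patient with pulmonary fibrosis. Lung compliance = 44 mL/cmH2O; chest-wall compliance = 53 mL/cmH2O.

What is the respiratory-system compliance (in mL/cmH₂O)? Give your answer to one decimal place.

24.0

Lung and chest wall are elastances in series: 1/Crs = 1/CL + 1/Ccw.
1/Crs = 1/44 + 1/53 = 0.0416.
Crs = 24.038 mL/cmH2O.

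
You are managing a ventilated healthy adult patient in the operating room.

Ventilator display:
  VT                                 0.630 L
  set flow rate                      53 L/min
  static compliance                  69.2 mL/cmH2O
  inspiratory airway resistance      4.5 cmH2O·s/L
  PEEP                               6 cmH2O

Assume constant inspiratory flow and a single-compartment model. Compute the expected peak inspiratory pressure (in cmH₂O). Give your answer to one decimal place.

19.1

Flow: 53 L/min ÷ 60 = 0.8833 L/s.
Equation of motion (constant flow): PIP = Vt/C + R·V̇ + PEEP.
PIP = 630/69.2 + 4.5×0.8833 + 6 = 9.104 + 3.975 + 6 = 19.079 cmH2O.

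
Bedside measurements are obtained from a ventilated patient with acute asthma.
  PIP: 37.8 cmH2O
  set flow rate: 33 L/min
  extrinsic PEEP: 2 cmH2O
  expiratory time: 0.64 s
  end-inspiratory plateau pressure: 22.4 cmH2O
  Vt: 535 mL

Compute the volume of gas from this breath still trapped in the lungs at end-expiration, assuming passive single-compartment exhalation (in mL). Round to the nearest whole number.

Flow: 33 L/min ÷ 60 = 0.55 L/s.
R = (PIP − Pplat)/V̇ = (37.8 − 22.4) / 0.55 = 15.4/0.55 = 28.0 cmH2O·s/L.
C = Vt/(Pplat − PEEP) = 535.0 / (22.4 − 2) = 535.0/20.4 = 26.225 mL/cmH2O.
τ = R × C = 28.0 × 0.02623 L/cmH2O = 0.7344 s.
Fraction remaining = e^(−Te/τ) = e^(−0.64/0.7344) = 0.4183.
Trapped volume = 535.0 × 0.4183 = 223.79 mL.

224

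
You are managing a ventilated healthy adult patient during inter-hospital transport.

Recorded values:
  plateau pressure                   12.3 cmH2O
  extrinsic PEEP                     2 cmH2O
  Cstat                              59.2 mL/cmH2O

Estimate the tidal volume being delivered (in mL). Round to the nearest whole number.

Vt = Cstat × (Pplat − PEEP) = 59.2 × (12.3 − 2) = 59.2 × 10.3 = 609.76 mL.

610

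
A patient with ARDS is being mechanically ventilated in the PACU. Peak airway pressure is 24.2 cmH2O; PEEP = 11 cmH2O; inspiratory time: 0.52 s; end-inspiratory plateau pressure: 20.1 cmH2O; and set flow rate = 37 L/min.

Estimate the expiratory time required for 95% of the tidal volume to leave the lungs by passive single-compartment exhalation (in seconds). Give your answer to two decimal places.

0.70

Flow: 37 L/min ÷ 60 = 0.6167 L/s.
Vt = flow × Ti = 0.6167 L/s × 0.52 s × 1000 mL/L = 320.68 mL.
R = (PIP − Pplat)/V̇ = (24.2 − 20.1) / 0.6167 = 4.1/0.6167 = 6.648 cmH2O·s/L.
C = Vt/(Pplat − PEEP) = 320.68 / (20.1 − 11) = 320.68/9.1 = 35.24 mL/cmH2O.
τ = R × C = 6.648 × 0.03524 L/cmH2O = 0.2343 s.
t = −τ·ln(1 − 0.95) = −0.2343·ln(0.05) = 0.7019 s.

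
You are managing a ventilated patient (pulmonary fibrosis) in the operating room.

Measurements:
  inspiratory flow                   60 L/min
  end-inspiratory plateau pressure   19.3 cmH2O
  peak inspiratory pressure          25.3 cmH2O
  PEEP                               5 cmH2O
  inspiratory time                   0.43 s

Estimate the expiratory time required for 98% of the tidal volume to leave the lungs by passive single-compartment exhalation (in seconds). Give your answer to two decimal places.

0.71

Flow: 60 L/min ÷ 60 = 1 L/s.
Vt = flow × Ti = 1 L/s × 0.43 s × 1000 mL/L = 430.0 mL.
R = (PIP − Pplat)/V̇ = (25.3 − 19.3) / 1 = 6.0/1 = 6.0 cmH2O·s/L.
C = Vt/(Pplat − PEEP) = 430.0 / (19.3 − 5) = 430.0/14.3 = 30.07 mL/cmH2O.
τ = R × C = 6.0 × 0.03007 L/cmH2O = 0.1804 s.
t = −τ·ln(1 − 0.98) = −0.1804·ln(0.02) = 0.7057 s.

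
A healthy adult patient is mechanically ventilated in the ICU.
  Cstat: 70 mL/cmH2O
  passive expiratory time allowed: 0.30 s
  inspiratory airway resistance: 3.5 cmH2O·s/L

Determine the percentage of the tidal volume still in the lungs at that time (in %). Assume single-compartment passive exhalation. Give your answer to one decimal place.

29.4

τ = R × C = 3.5 × 70 mL/cmH2O = 3.5 × 0.070 L/cmH2O = 0.245 s.
Passive exhalation: V(t)/V₀ = e^(−t/τ) = e^(−0.30/0.245) = 0.2939.
Fraction remaining = 0.2939 → 29.39%.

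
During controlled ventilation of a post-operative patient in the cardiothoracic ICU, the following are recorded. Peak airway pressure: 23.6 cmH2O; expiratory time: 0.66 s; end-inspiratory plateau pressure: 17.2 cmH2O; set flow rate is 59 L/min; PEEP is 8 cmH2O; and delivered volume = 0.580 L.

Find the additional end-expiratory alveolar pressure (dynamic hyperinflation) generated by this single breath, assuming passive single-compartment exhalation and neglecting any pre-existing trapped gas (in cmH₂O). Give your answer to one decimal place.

1.8

Flow: 59 L/min ÷ 60 = 0.9833 L/s.
R = (PIP − Pplat)/V̇ = (23.6 − 17.2) / 0.9833 = 6.4/0.9833 = 6.509 cmH2O·s/L.
C = Vt/(Pplat − PEEP) = 580.0 / (17.2 − 8) = 580.0/9.2 = 63.043 mL/cmH2O.
τ = R × C = 6.509 × 0.06304 L/cmH2O = 0.4103 s.
Fraction remaining = e^(−Te/τ) = e^(−0.66/0.4103) = 0.2002; trapped volume = 580.0 × 0.2002 = 116.12 mL.
Additional alveolar pressure from trapping ≈ V_trapped / C = 116.12 / 63.043 = 1.842 cmH2O.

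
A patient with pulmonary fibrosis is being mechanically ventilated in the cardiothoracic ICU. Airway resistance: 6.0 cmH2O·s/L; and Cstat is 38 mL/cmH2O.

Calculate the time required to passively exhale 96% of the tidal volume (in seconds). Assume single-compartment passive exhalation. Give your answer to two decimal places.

0.73

τ = R × C = 6.0 × 38 mL/cmH2O = 6.0 × 0.038 L/cmH2O = 0.228 s.
Exhaled fraction f = 1 − e^(−t/τ) → t = −τ·ln(1 − f) = −0.228·ln(0.04) = 0.7339 s.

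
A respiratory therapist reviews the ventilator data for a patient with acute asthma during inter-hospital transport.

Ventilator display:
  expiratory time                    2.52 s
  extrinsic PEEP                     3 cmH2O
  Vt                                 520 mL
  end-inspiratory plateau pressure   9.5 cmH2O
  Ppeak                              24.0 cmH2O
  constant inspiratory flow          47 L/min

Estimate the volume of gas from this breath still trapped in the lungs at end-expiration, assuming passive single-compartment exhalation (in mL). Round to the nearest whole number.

Flow: 47 L/min ÷ 60 = 0.7833 L/s.
R = (PIP − Pplat)/V̇ = (24.0 − 9.5) / 0.7833 = 14.5/0.7833 = 18.511 cmH2O·s/L.
C = Vt/(Pplat − PEEP) = 520.0 / (9.5 − 3) = 520.0/6.5 = 80.0 mL/cmH2O.
τ = R × C = 18.511 × 0.08 L/cmH2O = 1.481 s.
Fraction remaining = e^(−Te/τ) = e^(−2.52/1.481) = 0.1824.
Trapped volume = 520.0 × 0.1824 = 94.848 mL.

95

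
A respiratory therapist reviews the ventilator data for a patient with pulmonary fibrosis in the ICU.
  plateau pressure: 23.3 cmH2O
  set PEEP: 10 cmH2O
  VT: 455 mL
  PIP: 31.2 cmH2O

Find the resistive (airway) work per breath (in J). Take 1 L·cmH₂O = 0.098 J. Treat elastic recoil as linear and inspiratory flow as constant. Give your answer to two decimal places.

0.35

With constant inspiratory flow the resistive pressure is constant at PIP − Pplat = 31.2 − 23.3 = 7.9 cmH2O, so resistive work = 7.9 × 0.455 = 3.595 L·cmH2O.
× 0.098 J/(L·cmH2O) → 0.3523 J.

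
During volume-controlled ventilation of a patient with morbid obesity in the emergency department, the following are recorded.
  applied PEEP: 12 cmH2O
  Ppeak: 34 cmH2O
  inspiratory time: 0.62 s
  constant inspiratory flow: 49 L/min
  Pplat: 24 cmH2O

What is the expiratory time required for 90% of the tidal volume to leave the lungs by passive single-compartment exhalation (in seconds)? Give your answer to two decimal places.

Flow: 49 L/min ÷ 60 = 0.8167 L/s.
Vt = flow × Ti = 0.8167 L/s × 0.62 s × 1000 mL/L = 506.35 mL.
R = (PIP − Pplat)/V̇ = (34 − 24) / 0.8167 = 10.0/0.8167 = 12.244 cmH2O·s/L.
C = Vt/(Pplat − PEEP) = 506.35 / (24 − 12) = 506.35/12.0 = 42.196 mL/cmH2O.
τ = R × C = 12.244 × 0.0422 L/cmH2O = 0.5167 s.
t = −τ·ln(1 − 0.90) = −0.5167·ln(0.1) = 1.19 s.

1.19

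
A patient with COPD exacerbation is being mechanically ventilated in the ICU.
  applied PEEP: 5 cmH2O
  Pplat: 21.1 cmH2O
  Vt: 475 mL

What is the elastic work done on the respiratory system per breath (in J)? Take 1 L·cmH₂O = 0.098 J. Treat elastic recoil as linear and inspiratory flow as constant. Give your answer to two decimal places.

Elastic work ≈ ½ × (Pplat − PEEP) × Vt = 0.5 × (21.1 − 5) × 0.475 L = 0.5 × 16.1 × 0.475 = 3.824 L·cmH2O.
× 0.098 J/(L·cmH2O) → 0.3748 J.

0.37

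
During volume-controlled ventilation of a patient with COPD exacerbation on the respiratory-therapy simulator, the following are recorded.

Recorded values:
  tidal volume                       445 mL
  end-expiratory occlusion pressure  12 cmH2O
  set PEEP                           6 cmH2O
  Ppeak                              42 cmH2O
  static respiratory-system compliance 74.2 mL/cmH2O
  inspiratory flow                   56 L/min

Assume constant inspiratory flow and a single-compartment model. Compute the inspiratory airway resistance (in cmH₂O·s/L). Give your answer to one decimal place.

Flow: 56 L/min ÷ 60 = 0.9333 L/s.
Total PEEP = 12 cmH2O (set 6 + intrinsic 6); this is the baseline alveolar pressure.
Equation of motion (constant flow): PIP = Vt/C + R·V̇ + PEEP.
R·V̇ = PIP − Vt/C − PEEP = 42 − 445/74.2 − 12 = 42 − 5.997 − 12 = 24.003 cmH2O.
R = 24.003 / 0.9333 = 25.718 cmH2O·s/L.

25.7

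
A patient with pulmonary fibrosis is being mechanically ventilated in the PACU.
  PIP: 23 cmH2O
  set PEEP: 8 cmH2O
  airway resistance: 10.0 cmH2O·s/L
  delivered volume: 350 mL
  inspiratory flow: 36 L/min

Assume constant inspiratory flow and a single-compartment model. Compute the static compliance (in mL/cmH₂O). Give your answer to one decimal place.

38.9

Flow: 36 L/min ÷ 60 = 0.6 L/s.
Equation of motion (constant flow): PIP = Vt/C + R·V̇ + PEEP.
Vt/C = PIP − R·V̇ − PEEP = 23 − 10.0×0.6 − 8 = 23 − 6.0 − 8 = 9.0 cmH2O.
C = Vt / 9.0 = 350 / 9.0 = 38.889 mL/cmH2O.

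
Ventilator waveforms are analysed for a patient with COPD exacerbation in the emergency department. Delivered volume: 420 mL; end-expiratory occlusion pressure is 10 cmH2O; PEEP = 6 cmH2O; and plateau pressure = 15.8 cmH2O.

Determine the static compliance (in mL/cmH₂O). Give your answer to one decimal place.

72.4

End-expiratory occlusion gives total PEEP = 10 cmH2O (intrinsic PEEP = 10 − 6 = 4). Use total PEEP for the elastic gradient.
Cstat = Vt / (Pplat − PEEPtotal) = 420 / (15.8 − 10) = 420 / 5.8 = 72.414 mL/cmH2O.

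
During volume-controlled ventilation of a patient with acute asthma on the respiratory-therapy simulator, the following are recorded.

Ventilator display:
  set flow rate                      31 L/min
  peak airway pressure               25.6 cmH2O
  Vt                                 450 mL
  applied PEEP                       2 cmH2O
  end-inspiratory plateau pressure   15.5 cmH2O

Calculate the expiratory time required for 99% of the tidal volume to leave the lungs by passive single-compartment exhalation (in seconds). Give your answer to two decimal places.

3.00

Flow: 31 L/min ÷ 60 = 0.5167 L/s.
R = (PIP − Pplat)/V̇ = (25.6 − 15.5) / 0.5167 = 10.1/0.5167 = 19.547 cmH2O·s/L.
C = Vt/(Pplat − PEEP) = 450.0 / (15.5 − 2) = 450.0/13.5 = 33.333 mL/cmH2O.
τ = R × C = 19.547 × 0.03333 L/cmH2O = 0.6515 s.
t = −τ·ln(1 − 0.99) = −0.6515·ln(0.01) = 3.0 s.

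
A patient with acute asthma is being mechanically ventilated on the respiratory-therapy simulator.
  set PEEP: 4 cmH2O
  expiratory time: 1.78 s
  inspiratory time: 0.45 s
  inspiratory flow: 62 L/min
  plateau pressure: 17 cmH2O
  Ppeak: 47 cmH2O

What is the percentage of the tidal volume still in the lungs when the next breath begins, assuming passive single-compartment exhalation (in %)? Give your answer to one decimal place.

18.0

Flow: 62 L/min ÷ 60 = 1.0333 L/s.
Vt = flow × Ti = 1.0333 L/s × 0.45 s × 1000 mL/L = 464.99 mL.
R = (PIP − Pplat)/V̇ = (47 − 17) / 1.0333 = 30.0/1.0333 = 29.033 cmH2O·s/L.
C = Vt/(Pplat − PEEP) = 464.99 / (17 − 4) = 464.99/13.0 = 35.768 mL/cmH2O.
τ = R × C = 29.033 × 0.03577 L/cmH2O = 1.039 s.
Fraction remaining at end-expiration = e^(−Te/τ) = e^(−1.78/1.039) = 0.1803 → 18.03%.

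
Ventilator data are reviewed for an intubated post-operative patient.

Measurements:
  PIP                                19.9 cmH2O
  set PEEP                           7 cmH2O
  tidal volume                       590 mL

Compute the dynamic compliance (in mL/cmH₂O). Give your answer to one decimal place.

45.7

Dynamic compliance = Vt / (PIP − PEEP) = 590 / (19.9 − 7) = 590 / 12.9 = 45.736 mL/cmH2O.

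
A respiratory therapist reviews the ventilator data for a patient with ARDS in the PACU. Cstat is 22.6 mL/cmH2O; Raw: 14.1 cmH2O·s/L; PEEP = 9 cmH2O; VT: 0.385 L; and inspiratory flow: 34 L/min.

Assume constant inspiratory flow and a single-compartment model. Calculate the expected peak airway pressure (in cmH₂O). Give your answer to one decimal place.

Flow: 34 L/min ÷ 60 = 0.5667 L/s.
Equation of motion (constant flow): PIP = Vt/C + R·V̇ + PEEP.
PIP = 385/22.6 + 14.1×0.5667 + 9 = 17.035 + 7.99 + 9 = 34.025 cmH2O.

34.0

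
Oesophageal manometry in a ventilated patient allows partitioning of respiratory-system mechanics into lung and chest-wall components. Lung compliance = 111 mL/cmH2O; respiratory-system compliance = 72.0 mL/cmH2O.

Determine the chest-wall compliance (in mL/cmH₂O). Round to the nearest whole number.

205

1/Ccw = 1/Crs − 1/CL.
1/Ccw = 1/72.0 − 1/111 = 0.00488.
Ccw = 204.92 mL/cmH2O.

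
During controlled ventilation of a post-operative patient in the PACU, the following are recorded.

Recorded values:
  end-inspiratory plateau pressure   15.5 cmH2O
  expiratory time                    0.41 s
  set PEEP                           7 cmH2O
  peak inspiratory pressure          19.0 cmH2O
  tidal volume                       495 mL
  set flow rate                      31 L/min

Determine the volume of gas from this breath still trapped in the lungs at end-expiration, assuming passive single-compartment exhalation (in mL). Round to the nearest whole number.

Flow: 31 L/min ÷ 60 = 0.5167 L/s.
R = (PIP − Pplat)/V̇ = (19.0 − 15.5) / 0.5167 = 3.5/0.5167 = 6.774 cmH2O·s/L.
C = Vt/(Pplat − PEEP) = 495.0 / (15.5 − 7) = 495.0/8.5 = 58.235 mL/cmH2O.
τ = R × C = 6.774 × 0.05824 L/cmH2O = 0.3945 s.
Fraction remaining = e^(−Te/τ) = e^(−0.41/0.3945) = 0.3537.
Trapped volume = 495.0 × 0.3537 = 175.08 mL.

175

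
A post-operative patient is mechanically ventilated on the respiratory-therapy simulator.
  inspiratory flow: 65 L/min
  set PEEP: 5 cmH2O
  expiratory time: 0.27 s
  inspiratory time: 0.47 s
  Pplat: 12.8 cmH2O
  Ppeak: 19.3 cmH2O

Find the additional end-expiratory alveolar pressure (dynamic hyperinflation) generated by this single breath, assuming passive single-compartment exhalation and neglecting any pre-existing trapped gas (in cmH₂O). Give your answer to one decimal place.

3.9

Flow: 65 L/min ÷ 60 = 1.0833 L/s.
Vt = flow × Ti = 1.0833 L/s × 0.47 s × 1000 mL/L = 509.15 mL.
R = (PIP − Pplat)/V̇ = (19.3 − 12.8) / 1.0833 = 6.5/1.0833 = 6.0 cmH2O·s/L.
C = Vt/(Pplat − PEEP) = 509.15 / (12.8 − 5) = 509.15/7.8 = 65.276 mL/cmH2O.
τ = R × C = 6.0 × 0.06528 L/cmH2O = 0.3917 s.
Fraction remaining = e^(−Te/τ) = e^(−0.27/0.3917) = 0.5019; trapped volume = 509.15 × 0.5019 = 255.54 mL.
Additional alveolar pressure from trapping ≈ V_trapped / C = 255.54 / 65.276 = 3.915 cmH2O.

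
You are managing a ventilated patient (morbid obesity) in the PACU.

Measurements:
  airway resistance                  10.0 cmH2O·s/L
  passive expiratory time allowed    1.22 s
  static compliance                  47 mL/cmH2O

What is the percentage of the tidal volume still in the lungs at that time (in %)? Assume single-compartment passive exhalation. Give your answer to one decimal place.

τ = R × C = 10.0 × 47 mL/cmH2O = 10.0 × 0.047 L/cmH2O = 0.47 s.
Passive exhalation: V(t)/V₀ = e^(−t/τ) = e^(−1.22/0.47) = 0.07459.
Fraction remaining = 0.07459 → 7.459%.

7.5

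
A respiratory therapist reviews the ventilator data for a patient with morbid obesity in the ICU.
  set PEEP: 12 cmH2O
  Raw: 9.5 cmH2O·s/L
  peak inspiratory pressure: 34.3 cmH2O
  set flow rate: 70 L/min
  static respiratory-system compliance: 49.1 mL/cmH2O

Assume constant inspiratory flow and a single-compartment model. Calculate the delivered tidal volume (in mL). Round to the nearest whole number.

551

Flow: 70 L/min ÷ 60 = 1.1667 L/s.
Equation of motion (constant flow): PIP = Vt/C + R·V̇ + PEEP.
Vt/C = PIP − R·V̇ − PEEP = 34.3 − 11.084 − 12 = 11.216 cmH2O.
Vt = C × 11.216 = 49.1 × 11.216 = 550.71 mL.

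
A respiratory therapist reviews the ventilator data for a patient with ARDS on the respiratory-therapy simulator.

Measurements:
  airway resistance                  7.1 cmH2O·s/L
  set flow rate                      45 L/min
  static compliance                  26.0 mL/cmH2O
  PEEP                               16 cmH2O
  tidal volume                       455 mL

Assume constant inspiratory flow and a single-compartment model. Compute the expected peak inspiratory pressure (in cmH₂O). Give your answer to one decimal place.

38.8

Flow: 45 L/min ÷ 60 = 0.75 L/s.
Equation of motion (constant flow): PIP = Vt/C + R·V̇ + PEEP.
PIP = 455/26.0 + 7.1×0.75 + 16 = 17.5 + 5.325 + 16 = 38.825 cmH2O.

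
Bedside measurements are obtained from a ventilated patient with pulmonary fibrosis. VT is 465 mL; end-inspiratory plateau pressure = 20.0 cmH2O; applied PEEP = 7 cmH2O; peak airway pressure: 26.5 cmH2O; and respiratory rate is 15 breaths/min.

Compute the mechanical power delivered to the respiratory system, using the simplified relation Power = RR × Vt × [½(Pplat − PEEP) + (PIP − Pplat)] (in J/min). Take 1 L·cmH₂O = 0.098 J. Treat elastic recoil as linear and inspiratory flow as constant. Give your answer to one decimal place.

8.9

Per-breath work = Vt × [½(Pplat−PEEP) + (PIP−Pplat)] = 0.465 × [0.5×13.0 + 6.5] = 0.465 × 13.0 = 6.045 L·cmH2O.
Power = 15 × 6.045 = 90.675 L·cmH2O/min.
× 0.098 J/(L·cmH2O) → 8.886 J/min.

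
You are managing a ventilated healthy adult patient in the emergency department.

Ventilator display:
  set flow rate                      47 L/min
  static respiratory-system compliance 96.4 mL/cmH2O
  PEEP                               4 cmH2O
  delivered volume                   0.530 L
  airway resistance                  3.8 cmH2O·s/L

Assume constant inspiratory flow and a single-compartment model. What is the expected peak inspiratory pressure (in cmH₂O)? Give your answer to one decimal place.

Flow: 47 L/min ÷ 60 = 0.7833 L/s.
Equation of motion (constant flow): PIP = Vt/C + R·V̇ + PEEP.
PIP = 530/96.4 + 3.8×0.7833 + 4 = 5.498 + 2.977 + 4 = 12.475 cmH2O.

12.5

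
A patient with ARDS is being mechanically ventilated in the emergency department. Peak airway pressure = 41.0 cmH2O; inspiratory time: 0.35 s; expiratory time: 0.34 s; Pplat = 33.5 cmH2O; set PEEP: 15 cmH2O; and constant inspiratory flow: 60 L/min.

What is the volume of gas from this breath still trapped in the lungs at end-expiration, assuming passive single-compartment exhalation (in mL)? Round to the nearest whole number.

32

Flow: 60 L/min ÷ 60 = 1 L/s.
Vt = flow × Ti = 1 L/s × 0.35 s × 1000 mL/L = 350.0 mL.
R = (PIP − Pplat)/V̇ = (41.0 − 33.5) / 1 = 7.5/1 = 7.5 cmH2O·s/L.
C = Vt/(Pplat − PEEP) = 350.0 / (33.5 − 15) = 350.0/18.5 = 18.919 mL/cmH2O.
τ = R × C = 7.5 × 0.01892 L/cmH2O = 0.1419 s.
Fraction remaining = e^(−Te/τ) = e^(−0.34/0.1419) = 0.09108.
Trapped volume = 350.0 × 0.09108 = 31.878 mL.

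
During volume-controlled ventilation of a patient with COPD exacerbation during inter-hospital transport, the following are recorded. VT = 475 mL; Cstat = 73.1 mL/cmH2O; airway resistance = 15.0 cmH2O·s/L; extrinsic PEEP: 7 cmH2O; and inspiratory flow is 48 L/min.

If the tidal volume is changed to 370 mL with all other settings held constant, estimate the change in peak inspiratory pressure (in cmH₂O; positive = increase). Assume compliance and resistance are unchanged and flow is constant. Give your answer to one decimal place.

PIP = Vt/C + R·V̇ + PEEP (constant-flow equation of motion).
Only the elastic term changes: ΔPIP = ΔVt / C = (370 − 475) / 73.1 = -1.436 cmH2O.

-1.4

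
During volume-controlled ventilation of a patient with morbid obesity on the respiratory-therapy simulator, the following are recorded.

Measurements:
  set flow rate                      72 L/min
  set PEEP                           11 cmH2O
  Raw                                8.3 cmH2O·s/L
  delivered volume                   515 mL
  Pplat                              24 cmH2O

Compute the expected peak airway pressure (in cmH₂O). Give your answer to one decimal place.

34.0

Flow: 72 L/min ÷ 60 = 1.2 L/s.
PIP = Pplat + Raw × flow = 24 + 8.3 × 1.2 = 24 + 9.96 = 33.96 cmH2O.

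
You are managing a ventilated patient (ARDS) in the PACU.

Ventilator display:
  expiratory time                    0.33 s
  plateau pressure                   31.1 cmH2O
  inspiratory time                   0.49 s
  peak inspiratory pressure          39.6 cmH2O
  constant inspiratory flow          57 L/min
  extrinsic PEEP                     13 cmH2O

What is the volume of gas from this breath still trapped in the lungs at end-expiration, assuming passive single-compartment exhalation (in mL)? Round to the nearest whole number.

111

Flow: 57 L/min ÷ 60 = 0.95 L/s.
Vt = flow × Ti = 0.95 L/s × 0.49 s × 1000 mL/L = 465.5 mL.
R = (PIP − Pplat)/V̇ = (39.6 − 31.1) / 0.95 = 8.5/0.95 = 8.947 cmH2O·s/L.
C = Vt/(Pplat − PEEP) = 465.5 / (31.1 − 13) = 465.5/18.1 = 25.718 mL/cmH2O.
τ = R × C = 8.947 × 0.02572 L/cmH2O = 0.2301 s.
Fraction remaining = e^(−Te/τ) = e^(−0.33/0.2301) = 0.2383.
Trapped volume = 465.5 × 0.2383 = 110.93 mL.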